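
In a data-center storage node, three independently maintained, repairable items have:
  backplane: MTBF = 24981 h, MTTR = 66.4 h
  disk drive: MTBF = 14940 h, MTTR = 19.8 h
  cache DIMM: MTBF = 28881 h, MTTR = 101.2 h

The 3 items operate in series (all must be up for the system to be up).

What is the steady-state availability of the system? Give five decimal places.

A(backplane) = MTBF/(MTBF+MTTR) = 24981/(24981+66.4) = 0.997349
A(disk drive) = MTBF/(MTBF+MTTR) = 14940/(14940+19.8) = 0.998676
A(cache DIMM) = MTBF/(MTBF+MTTR) = 28881/(28881+101.2) = 0.996508
Series availability: 0.997349 × 0.998676 × 0.996508 = 0.99255

0.99255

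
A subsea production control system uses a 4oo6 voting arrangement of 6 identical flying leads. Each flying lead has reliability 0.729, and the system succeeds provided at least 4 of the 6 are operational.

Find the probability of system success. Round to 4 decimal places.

0.7960

R = Σ_{i=4}^{6} C(6,i) p^i (1−p)^{6−i} with p = 0.729
C(6,4)·0.729^4·0.271^2 = 0.311129
C(6,5)·0.729^5·0.271^1 = 0.334779
C(6,6)·0.729^6·0.271^0 = 0.150095
Sum = 0.7960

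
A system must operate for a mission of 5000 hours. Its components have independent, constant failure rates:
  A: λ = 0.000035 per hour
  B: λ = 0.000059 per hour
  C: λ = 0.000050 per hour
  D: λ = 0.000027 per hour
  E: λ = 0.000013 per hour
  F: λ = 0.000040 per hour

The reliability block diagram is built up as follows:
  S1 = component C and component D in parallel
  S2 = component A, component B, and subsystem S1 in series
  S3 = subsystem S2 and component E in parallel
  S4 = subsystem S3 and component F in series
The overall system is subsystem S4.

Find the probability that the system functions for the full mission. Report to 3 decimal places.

R(A) = exp(−0.000035 × 5000) = 0.83946
R(B) = exp(−0.000059 × 5000) = 0.74453
R(C) = exp(−0.000050 × 5000) = 0.77880
R(D) = exp(−0.000027 × 5000) = 0.87372
R(E) = exp(−0.000013 × 5000) = 0.93707
R(F) = exp(−0.000040 × 5000) = 0.81873
Parallel (C and D): 1 − (1 − 0.77880)(1 − 0.87372) = 0.97207
Series (A, B, and [0.97207]): 0.83946 × 0.74453 × 0.97207 = 0.60755
Parallel ([0.60755] and E): 1 − (1 − 0.60755)(1 − 0.93707) = 0.97530
Series ([0.97530] and F): 0.97530 × 0.81873 = 0.799

0.799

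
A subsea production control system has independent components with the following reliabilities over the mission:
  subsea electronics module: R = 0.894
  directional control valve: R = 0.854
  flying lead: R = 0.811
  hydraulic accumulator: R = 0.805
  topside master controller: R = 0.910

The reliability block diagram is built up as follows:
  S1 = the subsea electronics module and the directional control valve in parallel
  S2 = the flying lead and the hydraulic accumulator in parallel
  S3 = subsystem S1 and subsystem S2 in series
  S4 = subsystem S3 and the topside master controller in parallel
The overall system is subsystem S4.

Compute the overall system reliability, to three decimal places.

0.995

Parallel (subsea electronics module and directional control valve): 1 − (1 − 0.89400)(1 − 0.85400) = 0.98452
Parallel (flying lead and hydraulic accumulator): 1 − (1 − 0.81100)(1 − 0.80500) = 0.96315
Series ([0.98452] and [0.96315]): 0.98452 × 0.96315 = 0.94824
Parallel ([0.94824] and topside master controller): 1 − (1 − 0.94824)(1 − 0.91000) = 0.995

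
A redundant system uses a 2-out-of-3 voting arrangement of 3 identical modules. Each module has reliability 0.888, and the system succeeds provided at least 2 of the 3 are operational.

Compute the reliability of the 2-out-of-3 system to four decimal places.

R = Σ_{i=2}^{3} C(3,i) p^i (1−p)^{3−i} with p = 0.888
C(3,2)·0.888^2·0.112^1 = 0.264951
C(3,3)·0.888^3·0.112^0 = 0.700227
Sum = 0.9652

0.9652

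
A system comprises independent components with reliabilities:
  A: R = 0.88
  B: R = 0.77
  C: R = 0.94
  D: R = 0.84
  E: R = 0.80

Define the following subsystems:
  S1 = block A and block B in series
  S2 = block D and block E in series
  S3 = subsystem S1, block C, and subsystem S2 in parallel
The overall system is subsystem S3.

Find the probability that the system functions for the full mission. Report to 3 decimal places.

Series (A and B): 0.88000 × 0.77000 = 0.67760
Series (D and E): 0.84000 × 0.80000 = 0.67200
Parallel ([0.67760], C, and [0.67200]): 1 − (1 − 0.67760)(1 − 0.94000)(1 − 0.67200) = 0.994

0.994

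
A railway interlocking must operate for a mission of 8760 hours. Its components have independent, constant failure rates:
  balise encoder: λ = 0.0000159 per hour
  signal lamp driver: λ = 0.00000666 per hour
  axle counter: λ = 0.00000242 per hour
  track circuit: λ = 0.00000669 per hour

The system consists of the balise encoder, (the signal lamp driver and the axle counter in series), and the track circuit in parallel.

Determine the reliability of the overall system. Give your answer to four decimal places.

0.9994

R(balise encoder) = exp(−0.0000159 × 8760) = 0.869981
R(signal lamp driver) = exp(−0.00000666 × 8760) = 0.943328
R(axle counter) = exp(−0.00000242 × 8760) = 0.979024
R(track circuit) = exp(−0.00000669 × 8760) = 0.943080
Series (signal lamp driver and axle counter): 0.943328 × 0.979024 = 0.923541
Parallel (balise encoder, [0.923541], and track circuit): 1 − (1 − 0.869981)(1 − 0.923541)(1 − 0.943080) = 0.9994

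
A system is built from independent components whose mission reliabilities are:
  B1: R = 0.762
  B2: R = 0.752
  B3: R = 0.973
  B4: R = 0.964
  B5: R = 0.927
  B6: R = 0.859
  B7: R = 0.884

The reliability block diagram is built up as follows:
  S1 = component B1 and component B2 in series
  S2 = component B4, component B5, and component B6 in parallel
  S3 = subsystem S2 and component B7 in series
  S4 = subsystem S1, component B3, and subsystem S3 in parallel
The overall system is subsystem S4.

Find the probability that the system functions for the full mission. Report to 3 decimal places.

Series (B1 and B2): 0.76200 × 0.75200 = 0.57302
Parallel (B4, B5, and B6): 1 − (1 − 0.96400)(1 − 0.92700)(1 − 0.85900) = 0.99963
Series ([0.99963] and B7): 0.99963 × 0.88400 = 0.88367
Parallel ([0.57302], B3, and [0.88367]): 1 − (1 − 0.57302)(1 − 0.97300)(1 − 0.88367) = 0.999

0.999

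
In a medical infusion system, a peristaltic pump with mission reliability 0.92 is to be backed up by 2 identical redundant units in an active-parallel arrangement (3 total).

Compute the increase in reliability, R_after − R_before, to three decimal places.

R_before = 0.92
R_after = 1 − (1 − 0.92)^3 = 0.999
ΔR = 0.999 − 0.92 = 0.079

0.079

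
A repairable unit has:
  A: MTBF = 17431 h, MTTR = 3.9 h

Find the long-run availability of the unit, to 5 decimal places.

0.99978

A(A) = MTBF/(MTBF+MTTR) = 17431/(17431+3.9) = 0.99978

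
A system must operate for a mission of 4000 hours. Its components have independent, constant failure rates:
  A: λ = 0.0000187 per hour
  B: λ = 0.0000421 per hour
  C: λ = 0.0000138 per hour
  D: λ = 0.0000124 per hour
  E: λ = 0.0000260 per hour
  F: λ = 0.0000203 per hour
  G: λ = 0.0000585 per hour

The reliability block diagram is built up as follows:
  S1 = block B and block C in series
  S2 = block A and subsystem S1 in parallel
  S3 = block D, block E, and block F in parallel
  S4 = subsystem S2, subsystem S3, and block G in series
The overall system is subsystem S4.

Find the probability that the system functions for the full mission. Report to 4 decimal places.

0.7796

R(A) = exp(−0.0000187 × 4000) = 0.927929
R(B) = exp(−0.0000421 × 4000) = 0.845016
R(C) = exp(−0.0000138 × 4000) = 0.946296
R(D) = exp(−0.0000124 × 4000) = 0.951610
R(E) = exp(−0.0000260 × 4000) = 0.901225
R(F) = exp(−0.0000203 × 4000) = 0.922009
R(G) = exp(−0.0000585 × 4000) = 0.791362
Series (B and C): 0.845016 × 0.946296 = 0.799635
Parallel (A and [0.799635]): 1 − (1 − 0.927929)(1 − 0.799635) = 0.985559
Parallel (D, E, and F): 1 − (1 − 0.951610)(1 − 0.901225)(1 − 0.922009) = 0.999627
Series ([0.985559], [0.999627], and G): 0.985559 × 0.999627 × 0.791362 = 0.7796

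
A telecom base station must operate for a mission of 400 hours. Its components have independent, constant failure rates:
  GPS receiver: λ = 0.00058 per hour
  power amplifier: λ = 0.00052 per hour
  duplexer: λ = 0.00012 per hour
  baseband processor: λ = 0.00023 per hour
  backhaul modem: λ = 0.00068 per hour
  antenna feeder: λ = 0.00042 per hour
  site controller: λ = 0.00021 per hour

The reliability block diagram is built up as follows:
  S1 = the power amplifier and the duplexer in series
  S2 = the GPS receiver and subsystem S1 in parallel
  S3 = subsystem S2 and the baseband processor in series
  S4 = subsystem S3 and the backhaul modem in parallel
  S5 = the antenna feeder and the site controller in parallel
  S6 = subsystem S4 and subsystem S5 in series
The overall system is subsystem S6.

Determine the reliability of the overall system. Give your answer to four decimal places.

0.9568

R(GPS receiver) = exp(−0.00058 × 400) = 0.792946
R(power amplifier) = exp(−0.00052 × 400) = 0.812207
R(duplexer) = exp(−0.00012 × 400) = 0.953134
R(baseband processor) = exp(−0.00023 × 400) = 0.912105
R(backhaul modem) = exp(−0.00068 × 400) = 0.761854
R(antenna feeder) = exp(−0.00042 × 400) = 0.845354
R(site controller) = exp(−0.00021 × 400) = 0.919431
Series (power amplifier and duplexer): 0.812207 × 0.953134 = 0.774142
Parallel (GPS receiver and [0.774142]): 1 − (1 − 0.792946)(1 − 0.774142) = 0.953235
Series ([0.953235] and baseband processor): 0.953235 × 0.912105 = 0.869450
Parallel ([0.869450] and backhaul modem): 1 − (1 − 0.869450)(1 − 0.761854) = 0.968910
Parallel (antenna feeder and site controller): 1 − (1 − 0.845354)(1 − 0.919431) = 0.987540
Series ([0.968910] and [0.987540]): 0.968910 × 0.987540 = 0.9568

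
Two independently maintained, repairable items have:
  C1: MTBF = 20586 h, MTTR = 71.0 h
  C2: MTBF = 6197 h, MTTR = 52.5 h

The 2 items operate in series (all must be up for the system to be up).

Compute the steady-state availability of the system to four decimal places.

A(C1) = MTBF/(MTBF+MTTR) = 20586/(20586+71.0) = 0.996563
A(C2) = MTBF/(MTBF+MTTR) = 6197/(6197+52.5) = 0.991599
Series availability: 0.996563 × 0.991599 = 0.9882

0.9882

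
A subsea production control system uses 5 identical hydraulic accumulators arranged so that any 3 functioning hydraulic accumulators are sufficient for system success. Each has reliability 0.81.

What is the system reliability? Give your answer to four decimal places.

0.9495

R = Σ_{i=3}^{5} C(5,i) p^i (1−p)^{5−i} with p = 0.81
C(5,3)·0.81^3·0.19^2 = 0.191850
C(5,4)·0.81^4·0.19^1 = 0.408944
C(5,5)·0.81^5·0.19^0 = 0.348678
Sum = 0.9495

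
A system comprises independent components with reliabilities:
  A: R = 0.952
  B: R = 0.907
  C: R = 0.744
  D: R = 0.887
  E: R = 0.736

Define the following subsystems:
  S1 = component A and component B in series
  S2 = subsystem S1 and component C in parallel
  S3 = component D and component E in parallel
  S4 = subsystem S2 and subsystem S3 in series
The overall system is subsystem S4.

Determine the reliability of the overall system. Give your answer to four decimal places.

Series (A and B): 0.952000 × 0.907000 = 0.863464
Parallel ([0.863464] and C): 1 − (1 − 0.863464)(1 − 0.744000) = 0.965047
Parallel (D and E): 1 − (1 − 0.887000)(1 − 0.736000) = 0.970168
Series ([0.965047] and [0.970168]): 0.965047 × 0.970168 = 0.9363

0.9363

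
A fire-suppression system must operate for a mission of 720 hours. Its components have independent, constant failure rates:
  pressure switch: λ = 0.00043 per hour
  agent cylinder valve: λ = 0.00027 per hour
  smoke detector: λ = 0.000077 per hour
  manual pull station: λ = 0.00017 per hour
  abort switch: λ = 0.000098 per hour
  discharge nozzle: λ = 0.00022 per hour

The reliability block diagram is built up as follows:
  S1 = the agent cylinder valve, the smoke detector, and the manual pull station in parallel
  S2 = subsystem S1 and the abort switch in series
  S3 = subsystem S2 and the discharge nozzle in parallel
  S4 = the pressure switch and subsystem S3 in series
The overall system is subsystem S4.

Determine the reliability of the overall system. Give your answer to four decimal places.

R(pressure switch) = exp(−0.00043 × 720) = 0.733740
R(agent cylinder valve) = exp(−0.00027 × 720) = 0.823329
R(smoke detector) = exp(−0.000077 × 720) = 0.946069
R(manual pull station) = exp(−0.00017 × 720) = 0.884794
R(abort switch) = exp(−0.000098 × 720) = 0.931872
R(discharge nozzle) = exp(−0.00022 × 720) = 0.853508
Parallel (agent cylinder valve, smoke detector, and manual pull station): 1 − (1 − 0.823329)(1 − 0.946069)(1 − 0.884794) = 0.998902
Series ([0.998902] and abort switch): 0.998902 × 0.931872 = 0.930849
Parallel ([0.930849] and discharge nozzle): 1 − (1 − 0.930849)(1 − 0.853508) = 0.989870
Series (pressure switch and [0.989870]): 0.733740 × 0.989870 = 0.7263

0.7263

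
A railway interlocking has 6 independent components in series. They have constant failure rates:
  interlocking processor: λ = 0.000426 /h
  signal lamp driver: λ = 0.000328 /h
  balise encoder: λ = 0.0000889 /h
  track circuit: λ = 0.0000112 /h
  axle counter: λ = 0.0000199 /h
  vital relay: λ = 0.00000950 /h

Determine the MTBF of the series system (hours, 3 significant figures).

Series of exponential components: λ_sys = Σ λ_i
λ_sys = 0.000426 + 0.000328 + 0.0000889 + 0.0000112 + 0.0000199 + 0.00000950 = 8.8350e-04 /h
MTBF = 1 / λ_sys = 1130 h

1130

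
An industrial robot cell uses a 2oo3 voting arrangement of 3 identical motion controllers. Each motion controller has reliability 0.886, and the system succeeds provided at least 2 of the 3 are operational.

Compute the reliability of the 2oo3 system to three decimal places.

0.964

R = Σ_{i=2}^{3} C(3,i) p^i (1−p)^{3−i} with p = 0.886
C(3,2)·0.886^2·0.114^1 = 0.26847
C(3,3)·0.886^3·0.114^0 = 0.69551
Sum = 0.964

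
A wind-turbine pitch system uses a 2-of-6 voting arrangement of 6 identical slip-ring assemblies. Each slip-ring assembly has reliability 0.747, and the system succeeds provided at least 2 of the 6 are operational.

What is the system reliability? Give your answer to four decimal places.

0.9951

R = Σ_{i=2}^{6} C(6,i) p^i (1−p)^{6−i} with p = 0.747
C(6,2)·0.747^2·0.253^4 = 0.034294
C(6,3)·0.747^3·0.253^3 = 0.135006
C(6,4)·0.747^4·0.253^2 = 0.298961
C(6,5)·0.747^5·0.253^1 = 0.353081
C(6,6)·0.747^6·0.253^0 = 0.173750
Sum = 0.9951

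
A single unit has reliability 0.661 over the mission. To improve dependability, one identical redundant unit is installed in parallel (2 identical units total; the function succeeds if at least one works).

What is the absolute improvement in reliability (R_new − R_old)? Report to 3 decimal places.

R_before = 0.661
R_after = 1 − (1 − 0.661)^2 = 0.885
ΔR = 0.885 − 0.661 = 0.224

0.224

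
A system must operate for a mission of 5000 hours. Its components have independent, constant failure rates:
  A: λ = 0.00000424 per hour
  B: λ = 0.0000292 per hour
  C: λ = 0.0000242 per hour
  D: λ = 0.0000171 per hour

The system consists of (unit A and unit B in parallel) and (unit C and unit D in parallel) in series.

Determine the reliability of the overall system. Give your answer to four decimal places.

R(A) = exp(−0.00000424 × 5000) = 0.979023
R(B) = exp(−0.0000292 × 5000) = 0.864158
R(C) = exp(−0.0000242 × 5000) = 0.886034
R(D) = exp(−0.0000171 × 5000) = 0.918053
Parallel (A and B): 1 − (1 − 0.979023)(1 − 0.864158) = 0.997150
Parallel (C and D): 1 − (1 − 0.886034)(1 − 0.918053) = 0.990661
Series ([0.997150] and [0.990661]): 0.997150 × 0.990661 = 0.9878

0.9878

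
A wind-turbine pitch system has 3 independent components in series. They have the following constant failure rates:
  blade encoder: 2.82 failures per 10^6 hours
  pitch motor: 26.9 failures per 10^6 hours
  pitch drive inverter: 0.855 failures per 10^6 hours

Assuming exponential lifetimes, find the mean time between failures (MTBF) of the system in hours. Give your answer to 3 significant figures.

32700

Series of exponential components: λ_sys = Σ λ_i
λ_sys = 0.00000282 + 0.0000269 + 0.000000855 = 3.0575e-05 /h
MTBF = 1 / λ_sys = 32700 h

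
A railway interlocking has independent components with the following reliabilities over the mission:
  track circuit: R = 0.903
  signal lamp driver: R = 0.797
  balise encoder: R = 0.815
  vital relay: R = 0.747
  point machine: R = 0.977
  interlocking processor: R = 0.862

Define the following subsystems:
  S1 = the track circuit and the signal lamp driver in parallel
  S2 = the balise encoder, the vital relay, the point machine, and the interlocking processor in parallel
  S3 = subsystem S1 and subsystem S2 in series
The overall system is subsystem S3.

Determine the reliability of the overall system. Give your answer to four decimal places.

0.9802

Parallel (track circuit and signal lamp driver): 1 − (1 − 0.903000)(1 − 0.797000) = 0.980309
Parallel (balise encoder, vital relay, point machine, and interlocking processor): 1 − (1 − 0.815000)(1 − 0.747000)(1 − 0.977000)(1 − 0.862000) = 0.999851
Series ([0.980309] and [0.999851]): 0.980309 × 0.999851 = 0.9802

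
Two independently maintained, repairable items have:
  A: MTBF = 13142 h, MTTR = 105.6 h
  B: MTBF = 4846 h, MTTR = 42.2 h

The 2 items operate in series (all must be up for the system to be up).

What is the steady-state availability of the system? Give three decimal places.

A(A) = MTBF/(MTBF+MTTR) = 13142/(13142+105.6) = 0.992029
A(B) = MTBF/(MTBF+MTTR) = 4846/(4846+42.2) = 0.991367
Series availability: 0.992029 × 0.991367 = 0.983

0.983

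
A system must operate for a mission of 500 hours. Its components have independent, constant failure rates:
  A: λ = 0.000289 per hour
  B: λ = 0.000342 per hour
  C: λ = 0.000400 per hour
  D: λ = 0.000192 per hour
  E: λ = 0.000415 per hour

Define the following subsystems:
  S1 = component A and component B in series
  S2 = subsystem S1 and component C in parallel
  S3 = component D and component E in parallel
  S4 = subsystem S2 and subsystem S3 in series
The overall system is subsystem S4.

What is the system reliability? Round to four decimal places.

R(A) = exp(−0.000289 × 500) = 0.865455
R(B) = exp(−0.000342 × 500) = 0.842822
R(C) = exp(−0.000400 × 500) = 0.818731
R(D) = exp(−0.000192 × 500) = 0.908464
R(E) = exp(−0.000415 × 500) = 0.812613
Series (A and B): 0.865455 × 0.842822 = 0.729425
Parallel ([0.729425] and C): 1 − (1 − 0.729425)(1 − 0.818731) = 0.950953
Parallel (D and E): 1 − (1 − 0.908464)(1 − 0.812613) = 0.982847
Series ([0.950953] and [0.982847]): 0.950953 × 0.982847 = 0.9346

0.9346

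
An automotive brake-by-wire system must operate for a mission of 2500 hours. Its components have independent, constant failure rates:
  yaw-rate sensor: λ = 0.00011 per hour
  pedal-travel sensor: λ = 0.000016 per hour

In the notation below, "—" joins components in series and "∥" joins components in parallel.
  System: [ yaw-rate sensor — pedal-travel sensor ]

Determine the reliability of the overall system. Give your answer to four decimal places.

0.7298

R(yaw-rate sensor) = exp(−0.00011 × 2500) = 0.759572
R(pedal-travel sensor) = exp(−0.000016 × 2500) = 0.960789
Series (yaw-rate sensor and pedal-travel sensor): 0.759572 × 0.960789 = 0.7298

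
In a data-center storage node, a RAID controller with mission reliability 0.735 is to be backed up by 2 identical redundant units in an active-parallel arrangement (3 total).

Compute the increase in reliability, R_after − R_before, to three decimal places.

0.246

R_before = 0.735
R_after = 1 − (1 − 0.735)^3 = 0.981
ΔR = 0.981 − 0.735 = 0.246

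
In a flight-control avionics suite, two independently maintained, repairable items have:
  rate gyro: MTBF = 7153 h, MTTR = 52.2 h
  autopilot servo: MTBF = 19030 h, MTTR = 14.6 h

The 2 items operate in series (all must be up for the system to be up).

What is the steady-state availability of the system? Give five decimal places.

0.99199

A(rate gyro) = MTBF/(MTBF+MTTR) = 7153/(7153+52.2) = 0.992755
A(autopilot servo) = MTBF/(MTBF+MTTR) = 19030/(19030+14.6) = 0.999233
Series availability: 0.992755 × 0.999233 = 0.99199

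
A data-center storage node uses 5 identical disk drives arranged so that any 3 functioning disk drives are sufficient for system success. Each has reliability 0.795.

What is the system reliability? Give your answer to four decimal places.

0.9382

R = Σ_{i=3}^{5} C(5,i) p^i (1−p)^{5−i} with p = 0.795
C(5,3)·0.795^3·0.205^2 = 0.211159
C(5,4)·0.795^4·0.205^1 = 0.409442
C(5,5)·0.795^5·0.205^0 = 0.317567
Sum = 0.9382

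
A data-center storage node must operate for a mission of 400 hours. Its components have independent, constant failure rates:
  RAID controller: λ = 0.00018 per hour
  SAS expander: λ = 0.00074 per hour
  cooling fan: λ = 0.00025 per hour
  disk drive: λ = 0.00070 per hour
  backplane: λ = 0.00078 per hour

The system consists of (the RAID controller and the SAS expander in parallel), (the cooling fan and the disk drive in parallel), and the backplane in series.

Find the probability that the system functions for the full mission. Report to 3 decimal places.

0.702

R(RAID controller) = exp(−0.00018 × 400) = 0.93053
R(SAS expander) = exp(−0.00074 × 400) = 0.74379
R(cooling fan) = exp(−0.00025 × 400) = 0.90484
R(disk drive) = exp(−0.00070 × 400) = 0.75578
R(backplane) = exp(−0.00078 × 400) = 0.73198
Parallel (RAID controller and SAS expander): 1 − (1 − 0.93053)(1 − 0.74379) = 0.98220
Parallel (cooling fan and disk drive): 1 − (1 − 0.90484)(1 − 0.75578) = 0.97676
Series ([0.98220], [0.97676], and backplane): 0.98220 × 0.97676 × 0.73198 = 0.702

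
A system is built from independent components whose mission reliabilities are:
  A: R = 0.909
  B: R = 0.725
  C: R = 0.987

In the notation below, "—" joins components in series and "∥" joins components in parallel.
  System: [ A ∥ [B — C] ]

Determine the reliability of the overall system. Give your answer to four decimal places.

0.9741

Series (B and C): 0.725000 × 0.987000 = 0.715575
Parallel (A and [0.715575]): 1 − (1 − 0.909000)(1 − 0.715575) = 0.9741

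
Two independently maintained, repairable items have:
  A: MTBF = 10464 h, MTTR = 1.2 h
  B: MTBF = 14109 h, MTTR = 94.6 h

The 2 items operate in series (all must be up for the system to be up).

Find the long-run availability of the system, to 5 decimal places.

A(A) = MTBF/(MTBF+MTTR) = 10464/(10464+1.2) = 0.999885
A(B) = MTBF/(MTBF+MTTR) = 14109/(14109+94.6) = 0.993340
Series availability: 0.999885 × 0.993340 = 0.99323

0.99323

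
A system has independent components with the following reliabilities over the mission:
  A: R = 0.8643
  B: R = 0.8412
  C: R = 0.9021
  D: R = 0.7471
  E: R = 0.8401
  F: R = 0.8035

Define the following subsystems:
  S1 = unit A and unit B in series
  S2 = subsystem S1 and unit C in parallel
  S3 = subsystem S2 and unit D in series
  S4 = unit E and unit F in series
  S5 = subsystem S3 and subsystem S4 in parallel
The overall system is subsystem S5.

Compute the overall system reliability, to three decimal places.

0.911

Series (A and B): 0.86430 × 0.84120 = 0.72705
Parallel ([0.72705] and C): 1 − (1 − 0.72705)(1 − 0.90210) = 0.97328
Series ([0.97328] and D): 0.97328 × 0.74710 = 0.72714
Series (E and F): 0.84010 × 0.80350 = 0.67502
Parallel ([0.72714] and [0.67502]): 1 − (1 − 0.72714)(1 − 0.67502) = 0.911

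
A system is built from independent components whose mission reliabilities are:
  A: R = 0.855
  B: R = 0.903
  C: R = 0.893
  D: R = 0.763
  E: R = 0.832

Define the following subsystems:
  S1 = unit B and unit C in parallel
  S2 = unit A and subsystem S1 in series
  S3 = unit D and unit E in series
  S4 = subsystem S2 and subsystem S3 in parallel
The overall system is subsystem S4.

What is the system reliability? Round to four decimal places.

0.9438

Parallel (B and C): 1 − (1 − 0.903000)(1 − 0.893000) = 0.989621
Series (A and [0.989621]): 0.855000 × 0.989621 = 0.846126
Series (D and E): 0.763000 × 0.832000 = 0.634816
Parallel ([0.846126] and [0.634816]): 1 − (1 − 0.846126)(1 − 0.634816) = 0.9438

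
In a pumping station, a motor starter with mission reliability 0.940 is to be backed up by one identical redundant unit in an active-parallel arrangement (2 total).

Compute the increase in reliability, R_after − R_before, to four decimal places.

0.0564

R_before = 0.940
R_after = 1 − (1 − 0.940)^2 = 0.9964
ΔR = 0.9964 − 0.940 = 0.0564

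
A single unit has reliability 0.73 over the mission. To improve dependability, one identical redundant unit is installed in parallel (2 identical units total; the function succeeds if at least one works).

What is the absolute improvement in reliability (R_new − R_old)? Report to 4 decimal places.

R_before = 0.73
R_after = 1 − (1 − 0.73)^2 = 0.9271
ΔR = 0.9271 − 0.73 = 0.1971

0.1971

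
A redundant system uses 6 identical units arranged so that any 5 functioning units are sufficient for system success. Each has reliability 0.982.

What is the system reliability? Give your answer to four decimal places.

R = Σ_{i=5}^{6} C(6,i) p^i (1−p)^{6−i} with p = 0.982
C(6,5)·0.982^5·0.018^1 = 0.098624
C(6,6)·0.982^6·0.018^0 = 0.896745
Sum = 0.9954

0.9954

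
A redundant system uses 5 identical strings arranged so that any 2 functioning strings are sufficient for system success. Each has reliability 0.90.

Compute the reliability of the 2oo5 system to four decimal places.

R = Σ_{i=2}^{5} C(5,i) p^i (1−p)^{5−i} with p = 0.90
C(5,2)·0.90^2·0.10^3 = 0.008100
C(5,3)·0.90^3·0.10^2 = 0.072900
C(5,4)·0.90^4·0.10^1 = 0.328050
C(5,5)·0.90^5·0.10^0 = 0.590490
Sum = 0.9995

0.9995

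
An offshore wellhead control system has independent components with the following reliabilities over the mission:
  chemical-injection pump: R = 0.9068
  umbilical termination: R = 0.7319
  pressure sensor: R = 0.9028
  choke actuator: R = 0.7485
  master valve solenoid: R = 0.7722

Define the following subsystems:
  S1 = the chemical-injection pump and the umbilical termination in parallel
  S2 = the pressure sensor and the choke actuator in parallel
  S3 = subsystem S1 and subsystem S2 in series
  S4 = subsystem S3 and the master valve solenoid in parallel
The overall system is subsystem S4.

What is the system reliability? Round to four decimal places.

0.9889

Parallel (chemical-injection pump and umbilical termination): 1 − (1 − 0.906800)(1 − 0.731900) = 0.975013
Parallel (pressure sensor and choke actuator): 1 − (1 − 0.902800)(1 − 0.748500) = 0.975554
Series ([0.975013] and [0.975554]): 0.975013 × 0.975554 = 0.951178
Parallel ([0.951178] and master valve solenoid): 1 − (1 − 0.951178)(1 − 0.772200) = 0.9889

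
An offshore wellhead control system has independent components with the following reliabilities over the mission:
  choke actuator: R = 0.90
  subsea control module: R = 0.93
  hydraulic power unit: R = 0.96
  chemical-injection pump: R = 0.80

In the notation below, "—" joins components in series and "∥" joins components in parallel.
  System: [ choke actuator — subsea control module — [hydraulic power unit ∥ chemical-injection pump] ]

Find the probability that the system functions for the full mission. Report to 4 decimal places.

0.8303

Parallel (hydraulic power unit and chemical-injection pump): 1 − (1 − 0.960000)(1 − 0.800000) = 0.992000
Series (choke actuator, subsea control module, and [0.992000]): 0.900000 × 0.930000 × 0.992000 = 0.8303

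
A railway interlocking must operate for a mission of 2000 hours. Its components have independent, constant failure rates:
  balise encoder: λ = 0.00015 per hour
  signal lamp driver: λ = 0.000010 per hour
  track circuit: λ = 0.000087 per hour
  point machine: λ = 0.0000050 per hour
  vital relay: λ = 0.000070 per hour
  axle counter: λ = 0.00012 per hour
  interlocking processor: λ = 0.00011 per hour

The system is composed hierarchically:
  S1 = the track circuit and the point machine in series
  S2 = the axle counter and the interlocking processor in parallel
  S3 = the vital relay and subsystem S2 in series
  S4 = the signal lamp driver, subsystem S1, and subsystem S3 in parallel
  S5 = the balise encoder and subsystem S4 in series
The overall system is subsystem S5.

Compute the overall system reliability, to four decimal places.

R(balise encoder) = exp(−0.00015 × 2000) = 0.740818
R(signal lamp driver) = exp(−0.000010 × 2000) = 0.980199
R(track circuit) = exp(−0.000087 × 2000) = 0.840297
R(point machine) = exp(−0.0000050 × 2000) = 0.990050
R(vital relay) = exp(−0.000070 × 2000) = 0.869358
R(axle counter) = exp(−0.00012 × 2000) = 0.786628
R(interlocking processor) = exp(−0.00011 × 2000) = 0.802519
Series (track circuit and point machine): 0.840297 × 0.990050 = 0.831936
Parallel (axle counter and interlocking processor): 1 − (1 − 0.786628)(1 − 0.802519) = 0.957863
Series (vital relay and [0.957863]): 0.869358 × 0.957863 = 0.832726
Parallel (signal lamp driver, [0.831936], and [0.832726]): 1 − (1 − 0.980199)(1 − 0.831936)(1 − 0.832726) = 0.999443
Series (balise encoder and [0.999443]): 0.740818 × 0.999443 = 0.7404

0.7404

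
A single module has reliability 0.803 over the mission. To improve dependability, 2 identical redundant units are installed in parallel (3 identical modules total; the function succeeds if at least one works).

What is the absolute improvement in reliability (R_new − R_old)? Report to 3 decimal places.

R_before = 0.803
R_after = 1 − (1 − 0.803)^3 = 0.992
ΔR = 0.992 − 0.803 = 0.189

0.189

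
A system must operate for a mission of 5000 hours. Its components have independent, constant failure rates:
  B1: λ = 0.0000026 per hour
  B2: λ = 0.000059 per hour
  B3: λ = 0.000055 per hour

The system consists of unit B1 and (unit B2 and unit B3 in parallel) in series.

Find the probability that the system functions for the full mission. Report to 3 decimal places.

0.926

R(B1) = exp(−0.0000026 × 5000) = 0.98708
R(B2) = exp(−0.000059 × 5000) = 0.74453
R(B3) = exp(−0.000055 × 5000) = 0.75957
Parallel (B2 and B3): 1 − (1 − 0.74453)(1 − 0.75957) = 0.93858
Series (B1 and [0.93858]): 0.98708 × 0.93858 = 0.926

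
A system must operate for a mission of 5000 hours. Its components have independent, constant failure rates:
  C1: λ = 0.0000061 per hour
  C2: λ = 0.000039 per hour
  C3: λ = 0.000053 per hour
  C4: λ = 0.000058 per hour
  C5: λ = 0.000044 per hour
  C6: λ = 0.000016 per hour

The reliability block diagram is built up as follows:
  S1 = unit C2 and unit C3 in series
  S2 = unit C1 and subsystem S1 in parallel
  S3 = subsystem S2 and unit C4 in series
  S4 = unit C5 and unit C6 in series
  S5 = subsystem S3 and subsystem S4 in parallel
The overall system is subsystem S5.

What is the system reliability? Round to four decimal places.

R(C1) = exp(−0.0000061 × 5000) = 0.969960
R(C2) = exp(−0.000039 × 5000) = 0.822835
R(C3) = exp(−0.000053 × 5000) = 0.767206
R(C4) = exp(−0.000058 × 5000) = 0.748264
R(C5) = exp(−0.000044 × 5000) = 0.802519
R(C6) = exp(−0.000016 × 5000) = 0.923116
Series (C2 and C3): 0.822835 × 0.767206 = 0.631284
Parallel (C1 and [0.631284]): 1 − (1 − 0.969960)(1 − 0.631284) = 0.988924
Series ([0.988924] and C4): 0.988924 × 0.748264 = 0.739976
Series (C5 and C6): 0.802519 × 0.923116 = 0.740818
Parallel ([0.739976] and [0.740818]): 1 − (1 − 0.739976)(1 − 0.740818) = 0.9326

0.9326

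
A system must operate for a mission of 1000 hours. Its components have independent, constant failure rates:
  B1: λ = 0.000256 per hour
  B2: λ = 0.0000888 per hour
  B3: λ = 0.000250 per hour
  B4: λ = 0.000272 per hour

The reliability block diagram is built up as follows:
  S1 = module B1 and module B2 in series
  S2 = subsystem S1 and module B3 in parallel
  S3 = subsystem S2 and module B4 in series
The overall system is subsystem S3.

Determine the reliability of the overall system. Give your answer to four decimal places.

0.7127

R(B1) = exp(−0.000256 × 1000) = 0.774142
R(B2) = exp(−0.0000888 × 1000) = 0.915029
R(B3) = exp(−0.000250 × 1000) = 0.778801
R(B4) = exp(−0.000272 × 1000) = 0.761854
Series (B1 and B2): 0.774142 × 0.915029 = 0.708362
Parallel ([0.708362] and B3): 1 − (1 − 0.708362)(1 − 0.778801) = 0.935490
Series ([0.935490] and B4): 0.935490 × 0.761854 = 0.7127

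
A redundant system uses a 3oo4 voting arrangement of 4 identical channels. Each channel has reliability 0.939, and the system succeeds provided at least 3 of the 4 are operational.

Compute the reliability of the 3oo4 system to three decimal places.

0.979

R = Σ_{i=3}^{4} C(4,i) p^i (1−p)^{4−i} with p = 0.939
C(4,3)·0.939^3·0.061^1 = 0.20202
C(4,4)·0.939^4·0.061^0 = 0.77743
Sum = 0.979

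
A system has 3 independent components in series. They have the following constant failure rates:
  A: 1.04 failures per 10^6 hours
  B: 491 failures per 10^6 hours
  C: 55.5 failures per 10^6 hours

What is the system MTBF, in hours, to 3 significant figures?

Series of exponential components: λ_sys = Σ λ_i
λ_sys = 0.00000104 + 0.000491 + 0.0000555 = 5.4754e-04 /h
MTBF = 1 / λ_sys = 1830 h

1830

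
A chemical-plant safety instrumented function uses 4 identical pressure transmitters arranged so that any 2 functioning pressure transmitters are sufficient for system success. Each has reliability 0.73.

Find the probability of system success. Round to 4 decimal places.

R = Σ_{i=2}^{4} C(4,i) p^i (1−p)^{4−i} with p = 0.73
C(4,2)·0.73^2·0.27^2 = 0.233090
C(4,3)·0.73^3·0.27^1 = 0.420138
C(4,4)·0.73^4·0.27^0 = 0.283982
Sum = 0.9372

0.9372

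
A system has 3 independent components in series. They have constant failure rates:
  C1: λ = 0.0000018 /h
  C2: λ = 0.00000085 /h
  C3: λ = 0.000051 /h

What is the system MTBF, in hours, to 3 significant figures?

Series of exponential components: λ_sys = Σ λ_i
λ_sys = 0.0000018 + 0.00000085 + 0.000051 = 5.3650e-05 /h
MTBF = 1 / λ_sys = 18600 h

18600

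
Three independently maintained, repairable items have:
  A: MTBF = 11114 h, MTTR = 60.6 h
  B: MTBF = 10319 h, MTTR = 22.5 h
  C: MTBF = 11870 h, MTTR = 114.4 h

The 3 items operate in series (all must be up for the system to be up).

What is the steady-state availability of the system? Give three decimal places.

A(A) = MTBF/(MTBF+MTTR) = 11114/(11114+60.6) = 0.994577
A(B) = MTBF/(MTBF+MTTR) = 10319/(10319+22.5) = 0.997824
A(C) = MTBF/(MTBF+MTTR) = 11870/(11870+114.4) = 0.990454
Series availability: 0.994577 × 0.997824 × 0.990454 = 0.983

0.983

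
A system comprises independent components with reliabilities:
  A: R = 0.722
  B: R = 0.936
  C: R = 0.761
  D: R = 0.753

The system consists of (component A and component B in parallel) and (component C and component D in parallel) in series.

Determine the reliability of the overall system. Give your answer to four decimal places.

0.9242

Parallel (A and B): 1 − (1 − 0.722000)(1 − 0.936000) = 0.982208
Parallel (C and D): 1 − (1 − 0.761000)(1 − 0.753000) = 0.940967
Series ([0.982208] and [0.940967]): 0.982208 × 0.940967 = 0.9242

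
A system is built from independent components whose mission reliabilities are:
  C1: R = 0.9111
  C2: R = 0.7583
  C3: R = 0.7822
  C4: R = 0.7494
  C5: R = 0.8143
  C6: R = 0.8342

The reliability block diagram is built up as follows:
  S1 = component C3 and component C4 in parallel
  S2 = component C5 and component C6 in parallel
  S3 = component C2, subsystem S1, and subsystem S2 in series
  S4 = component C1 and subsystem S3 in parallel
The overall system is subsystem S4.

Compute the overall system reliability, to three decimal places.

0.973

Parallel (C3 and C4): 1 − (1 − 0.78220)(1 − 0.74940) = 0.94542
Parallel (C5 and C6): 1 − (1 − 0.81430)(1 − 0.83420) = 0.96921
Series (C2, [0.94542], and [0.96921]): 0.75830 × 0.94542 × 0.96921 = 0.69484
Parallel (C1 and [0.69484]): 1 − (1 − 0.91110)(1 − 0.69484) = 0.973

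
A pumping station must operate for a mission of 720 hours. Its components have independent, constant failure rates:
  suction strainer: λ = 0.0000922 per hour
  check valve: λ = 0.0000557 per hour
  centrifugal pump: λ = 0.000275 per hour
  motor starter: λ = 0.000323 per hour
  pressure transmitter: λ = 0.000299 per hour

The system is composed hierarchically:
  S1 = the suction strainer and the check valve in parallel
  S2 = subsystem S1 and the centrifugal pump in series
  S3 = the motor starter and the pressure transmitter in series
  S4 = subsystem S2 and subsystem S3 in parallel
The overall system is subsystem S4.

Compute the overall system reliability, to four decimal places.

R(suction strainer) = exp(−0.0000922 × 720) = 0.935771
R(check valve) = exp(−0.0000557 × 720) = 0.960690
R(centrifugal pump) = exp(−0.000275 × 720) = 0.820370
R(motor starter) = exp(−0.000323 × 720) = 0.792502
R(pressure transmitter) = exp(−0.000299 × 720) = 0.806316
Parallel (suction strainer and check valve): 1 − (1 − 0.935771)(1 − 0.960690) = 0.997475
Series ([0.997475] and centrifugal pump): 0.997475 × 0.820370 = 0.818299
Series (motor starter and pressure transmitter): 0.792502 × 0.806316 = 0.639007
Parallel ([0.818299] and [0.639007]): 1 − (1 − 0.818299)(1 − 0.639007) = 0.9344

0.9344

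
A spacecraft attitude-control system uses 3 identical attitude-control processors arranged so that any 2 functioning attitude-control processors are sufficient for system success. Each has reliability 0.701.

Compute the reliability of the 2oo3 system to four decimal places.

R = Σ_{i=2}^{3} C(3,i) p^i (1−p)^{3−i} with p = 0.701
C(3,2)·0.701^2·0.299^1 = 0.440787
C(3,3)·0.701^3·0.299^0 = 0.344472
Sum = 0.7853

0.7853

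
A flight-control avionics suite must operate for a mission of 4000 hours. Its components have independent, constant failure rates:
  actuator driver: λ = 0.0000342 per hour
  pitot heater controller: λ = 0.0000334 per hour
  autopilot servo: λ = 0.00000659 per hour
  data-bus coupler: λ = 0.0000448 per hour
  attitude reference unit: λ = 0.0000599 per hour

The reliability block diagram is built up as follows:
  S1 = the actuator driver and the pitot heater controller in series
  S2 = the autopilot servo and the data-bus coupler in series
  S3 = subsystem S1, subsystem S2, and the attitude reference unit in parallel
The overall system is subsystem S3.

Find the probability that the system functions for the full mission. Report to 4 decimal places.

R(actuator driver) = exp(−0.0000342 × 4000) = 0.872145
R(pitot heater controller) = exp(−0.0000334 × 4000) = 0.874940
R(autopilot servo) = exp(−0.00000659 × 4000) = 0.973984
R(data-bus coupler) = exp(−0.0000448 × 4000) = 0.835939
R(attitude reference unit) = exp(−0.0000599 × 4000) = 0.786943
Series (actuator driver and pitot heater controller): 0.872145 × 0.874940 = 0.763075
Series (autopilot servo and data-bus coupler): 0.973984 × 0.835939 = 0.814191
Parallel ([0.763075], [0.814191], and attitude reference unit): 1 − (1 − 0.763075)(1 − 0.814191)(1 − 0.786943) = 0.9906

0.9906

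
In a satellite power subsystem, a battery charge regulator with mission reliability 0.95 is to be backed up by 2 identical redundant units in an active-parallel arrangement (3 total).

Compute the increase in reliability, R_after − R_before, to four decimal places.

0.0499

R_before = 0.95
R_after = 1 − (1 − 0.95)^3 = 0.9999
ΔR = 0.9999 − 0.95 = 0.0499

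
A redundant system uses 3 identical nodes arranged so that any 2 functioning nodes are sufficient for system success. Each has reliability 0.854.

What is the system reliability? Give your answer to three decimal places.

R = Σ_{i=2}^{3} C(3,i) p^i (1−p)^{3−i} with p = 0.854
C(3,2)·0.854^2·0.146^1 = 0.31944
C(3,3)·0.854^3·0.146^0 = 0.62284
Sum = 0.942

0.942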